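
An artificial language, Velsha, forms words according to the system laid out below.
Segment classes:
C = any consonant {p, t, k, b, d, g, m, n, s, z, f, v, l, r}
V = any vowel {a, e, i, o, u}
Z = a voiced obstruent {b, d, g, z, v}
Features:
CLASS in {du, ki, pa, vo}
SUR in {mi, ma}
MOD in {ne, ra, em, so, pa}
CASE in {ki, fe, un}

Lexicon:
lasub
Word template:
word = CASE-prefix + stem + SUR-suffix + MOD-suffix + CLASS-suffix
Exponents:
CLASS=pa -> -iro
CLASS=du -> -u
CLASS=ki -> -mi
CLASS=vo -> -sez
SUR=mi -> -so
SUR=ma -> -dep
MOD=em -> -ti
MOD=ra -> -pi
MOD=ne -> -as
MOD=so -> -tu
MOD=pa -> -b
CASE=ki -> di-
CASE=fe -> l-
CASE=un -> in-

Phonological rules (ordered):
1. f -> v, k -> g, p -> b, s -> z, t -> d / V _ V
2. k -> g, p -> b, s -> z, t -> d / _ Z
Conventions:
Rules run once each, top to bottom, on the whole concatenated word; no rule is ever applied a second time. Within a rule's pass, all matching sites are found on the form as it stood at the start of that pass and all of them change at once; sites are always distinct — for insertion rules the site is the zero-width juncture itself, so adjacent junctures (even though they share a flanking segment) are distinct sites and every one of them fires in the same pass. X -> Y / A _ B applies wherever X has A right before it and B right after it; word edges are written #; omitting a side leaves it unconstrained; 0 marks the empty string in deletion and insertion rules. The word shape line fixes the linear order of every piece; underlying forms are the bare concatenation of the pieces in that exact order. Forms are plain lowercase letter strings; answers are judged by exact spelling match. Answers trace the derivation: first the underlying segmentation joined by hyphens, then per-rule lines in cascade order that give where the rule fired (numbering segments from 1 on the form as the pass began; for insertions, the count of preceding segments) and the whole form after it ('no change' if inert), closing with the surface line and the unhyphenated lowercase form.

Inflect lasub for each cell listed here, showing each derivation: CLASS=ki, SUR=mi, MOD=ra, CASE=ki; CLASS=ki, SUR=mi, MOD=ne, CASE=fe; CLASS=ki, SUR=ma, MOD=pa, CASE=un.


cell CLASS=ki, SUR=mi, MOD=ra, CASE=ki:
underlying: di-lasub-so-pi-mi
1. f -> v, k -> g, p -> b, s -> z, t -> d / V _ V: fires at position(s) 5, 10: dilazubsobimi
2. k -> g, p -> b, s -> z, t -> d / _ Z: no change
surface: dilazubsobimi

cell CLASS=ki, SUR=mi, MOD=ne, CASE=fe:
underlying: l-lasub-so-as-mi
1. f -> v, k -> g, p -> b, s -> z, t -> d / V _ V: fires at position(s) 4: llazubsoasmi
2. k -> g, p -> b, s -> z, t -> d / _ Z: no change
surface: llazubsoasmi

cell CLASS=ki, SUR=ma, MOD=pa, CASE=un:
underlying: in-lasub-dep-b-mi
1. f -> v, k -> g, p -> b, s -> z, t -> d / V _ V: fires at position(s) 5: inlazubdepbmi
2. k -> g, p -> b, s -> z, t -> d / _ Z: fires at position(s) 10: inlazubdebbmi
surface: inlazubdebbmi


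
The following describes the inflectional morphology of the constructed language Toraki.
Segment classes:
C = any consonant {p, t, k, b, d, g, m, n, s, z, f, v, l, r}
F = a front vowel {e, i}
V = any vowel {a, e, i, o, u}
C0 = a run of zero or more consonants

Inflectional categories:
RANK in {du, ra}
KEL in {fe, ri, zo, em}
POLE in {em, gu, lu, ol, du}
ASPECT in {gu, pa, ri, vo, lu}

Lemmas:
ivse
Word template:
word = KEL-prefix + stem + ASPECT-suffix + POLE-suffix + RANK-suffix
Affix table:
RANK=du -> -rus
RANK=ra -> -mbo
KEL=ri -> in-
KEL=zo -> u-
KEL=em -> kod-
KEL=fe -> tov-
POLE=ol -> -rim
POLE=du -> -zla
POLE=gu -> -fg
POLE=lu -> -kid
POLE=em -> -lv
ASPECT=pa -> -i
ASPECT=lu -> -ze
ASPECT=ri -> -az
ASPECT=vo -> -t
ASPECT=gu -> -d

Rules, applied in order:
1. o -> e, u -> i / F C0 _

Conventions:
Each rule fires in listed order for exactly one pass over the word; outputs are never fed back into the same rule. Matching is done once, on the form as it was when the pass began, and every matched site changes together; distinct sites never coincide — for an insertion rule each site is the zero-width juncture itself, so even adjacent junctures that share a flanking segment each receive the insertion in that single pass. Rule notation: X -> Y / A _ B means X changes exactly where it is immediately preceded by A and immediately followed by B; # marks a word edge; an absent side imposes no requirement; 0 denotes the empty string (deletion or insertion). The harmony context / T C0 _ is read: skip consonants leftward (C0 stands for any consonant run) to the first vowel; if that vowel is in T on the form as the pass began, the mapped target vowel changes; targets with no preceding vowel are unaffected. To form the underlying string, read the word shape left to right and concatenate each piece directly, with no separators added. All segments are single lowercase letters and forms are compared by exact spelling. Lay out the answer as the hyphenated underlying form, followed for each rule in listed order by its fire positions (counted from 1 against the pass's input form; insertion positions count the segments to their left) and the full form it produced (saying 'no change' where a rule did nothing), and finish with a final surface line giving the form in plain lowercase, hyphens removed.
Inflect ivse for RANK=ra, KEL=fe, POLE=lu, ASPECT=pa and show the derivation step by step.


underlying: tov-ivse-i-kid-mbo
1. o -> e, u -> i / F C0 _: fires at position(s) 14: tovivseikidmbe
surface: tovivseikidmbe


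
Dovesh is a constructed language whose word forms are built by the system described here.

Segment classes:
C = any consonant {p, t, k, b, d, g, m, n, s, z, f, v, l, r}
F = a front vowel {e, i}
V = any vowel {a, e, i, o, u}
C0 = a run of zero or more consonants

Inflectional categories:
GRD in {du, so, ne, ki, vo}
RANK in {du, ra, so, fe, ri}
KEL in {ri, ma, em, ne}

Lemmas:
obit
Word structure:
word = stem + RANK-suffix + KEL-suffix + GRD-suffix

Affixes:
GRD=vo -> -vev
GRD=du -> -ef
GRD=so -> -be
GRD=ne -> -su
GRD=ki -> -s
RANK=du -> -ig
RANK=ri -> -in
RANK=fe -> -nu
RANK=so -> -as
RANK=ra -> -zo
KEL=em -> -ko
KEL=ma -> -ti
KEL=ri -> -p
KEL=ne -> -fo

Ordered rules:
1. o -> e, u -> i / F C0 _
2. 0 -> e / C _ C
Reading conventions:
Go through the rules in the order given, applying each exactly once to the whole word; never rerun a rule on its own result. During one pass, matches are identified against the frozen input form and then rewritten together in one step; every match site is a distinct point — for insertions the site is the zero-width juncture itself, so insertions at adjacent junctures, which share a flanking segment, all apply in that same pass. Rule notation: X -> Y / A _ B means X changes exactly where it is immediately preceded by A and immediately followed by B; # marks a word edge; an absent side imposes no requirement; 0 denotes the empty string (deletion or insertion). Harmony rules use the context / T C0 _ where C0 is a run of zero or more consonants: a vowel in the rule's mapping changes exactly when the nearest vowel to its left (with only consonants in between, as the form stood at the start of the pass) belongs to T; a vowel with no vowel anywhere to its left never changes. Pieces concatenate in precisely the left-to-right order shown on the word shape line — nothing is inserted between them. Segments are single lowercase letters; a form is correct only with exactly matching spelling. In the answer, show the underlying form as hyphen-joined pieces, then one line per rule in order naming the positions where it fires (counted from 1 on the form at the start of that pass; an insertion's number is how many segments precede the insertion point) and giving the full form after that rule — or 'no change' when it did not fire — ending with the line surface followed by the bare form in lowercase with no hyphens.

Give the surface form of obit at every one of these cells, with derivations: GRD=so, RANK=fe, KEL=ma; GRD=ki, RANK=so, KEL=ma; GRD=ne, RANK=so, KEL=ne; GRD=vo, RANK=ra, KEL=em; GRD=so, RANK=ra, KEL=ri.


cell GRD=so, RANK=fe, KEL=ma:
underlying: obit-nu-ti-be
1. o -> e, u -> i / F C0 _: fires at position(s) 6: obitnitibe
2. 0 -> e / C _ C: inserts after position(s) 4: obitenitibe
surface: obitenitibe

cell GRD=ki, RANK=so, KEL=ma:
underlying: obit-as-ti-s
1. o -> e, u -> i / F C0 _: no change
2. 0 -> e / C _ C: inserts after position(s) 6: obitasetis
surface: obitasetis

cell GRD=ne, RANK=so, KEL=ne:
underlying: obit-as-fo-su
1. o -> e, u -> i / F C0 _: no change
2. 0 -> e / C _ C: inserts after position(s) 6: obitasefosu
surface: obitasefosu

cell GRD=vo, RANK=ra, KEL=em:
underlying: obit-zo-ko-vev
1. o -> e, u -> i / F C0 _: fires at position(s) 6: obitzekovev
2. 0 -> e / C _ C: inserts after position(s) 4: obitezekovev
surface: obitezekovev

cell GRD=so, RANK=ra, KEL=ri:
underlying: obit-zo-p-be
1. o -> e, u -> i / F C0 _: fires at position(s) 6: obitzepbe
2. 0 -> e / C _ C: inserts after position(s) 4, 7: obitezepebe
surface: obitezepebe


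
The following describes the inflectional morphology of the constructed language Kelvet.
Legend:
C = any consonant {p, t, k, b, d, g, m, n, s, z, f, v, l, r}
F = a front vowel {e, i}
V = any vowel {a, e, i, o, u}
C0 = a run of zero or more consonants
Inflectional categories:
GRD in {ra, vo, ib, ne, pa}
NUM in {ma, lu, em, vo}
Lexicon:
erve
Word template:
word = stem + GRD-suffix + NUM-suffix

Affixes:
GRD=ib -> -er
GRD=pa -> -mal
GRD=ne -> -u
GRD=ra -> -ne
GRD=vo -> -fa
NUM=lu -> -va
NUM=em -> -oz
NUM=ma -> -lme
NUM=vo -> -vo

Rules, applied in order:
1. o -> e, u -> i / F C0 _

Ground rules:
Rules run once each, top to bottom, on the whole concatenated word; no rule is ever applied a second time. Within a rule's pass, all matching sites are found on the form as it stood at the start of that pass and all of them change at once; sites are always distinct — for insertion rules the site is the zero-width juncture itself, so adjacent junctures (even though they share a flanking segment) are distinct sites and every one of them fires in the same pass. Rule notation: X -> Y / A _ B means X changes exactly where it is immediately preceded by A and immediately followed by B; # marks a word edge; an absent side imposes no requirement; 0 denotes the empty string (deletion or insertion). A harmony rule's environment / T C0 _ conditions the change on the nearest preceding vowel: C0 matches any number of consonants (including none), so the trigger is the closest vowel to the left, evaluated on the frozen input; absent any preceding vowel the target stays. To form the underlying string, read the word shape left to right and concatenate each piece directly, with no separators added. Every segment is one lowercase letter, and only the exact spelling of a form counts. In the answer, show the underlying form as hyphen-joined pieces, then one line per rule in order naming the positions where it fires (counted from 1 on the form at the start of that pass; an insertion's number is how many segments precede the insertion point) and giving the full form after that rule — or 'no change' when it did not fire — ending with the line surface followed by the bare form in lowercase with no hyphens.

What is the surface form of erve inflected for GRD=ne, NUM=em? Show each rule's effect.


underlying: erve-u-oz
1. o -> e, u -> i / F C0 _: fires at position(s) 5: erveioz
surface: erveioz


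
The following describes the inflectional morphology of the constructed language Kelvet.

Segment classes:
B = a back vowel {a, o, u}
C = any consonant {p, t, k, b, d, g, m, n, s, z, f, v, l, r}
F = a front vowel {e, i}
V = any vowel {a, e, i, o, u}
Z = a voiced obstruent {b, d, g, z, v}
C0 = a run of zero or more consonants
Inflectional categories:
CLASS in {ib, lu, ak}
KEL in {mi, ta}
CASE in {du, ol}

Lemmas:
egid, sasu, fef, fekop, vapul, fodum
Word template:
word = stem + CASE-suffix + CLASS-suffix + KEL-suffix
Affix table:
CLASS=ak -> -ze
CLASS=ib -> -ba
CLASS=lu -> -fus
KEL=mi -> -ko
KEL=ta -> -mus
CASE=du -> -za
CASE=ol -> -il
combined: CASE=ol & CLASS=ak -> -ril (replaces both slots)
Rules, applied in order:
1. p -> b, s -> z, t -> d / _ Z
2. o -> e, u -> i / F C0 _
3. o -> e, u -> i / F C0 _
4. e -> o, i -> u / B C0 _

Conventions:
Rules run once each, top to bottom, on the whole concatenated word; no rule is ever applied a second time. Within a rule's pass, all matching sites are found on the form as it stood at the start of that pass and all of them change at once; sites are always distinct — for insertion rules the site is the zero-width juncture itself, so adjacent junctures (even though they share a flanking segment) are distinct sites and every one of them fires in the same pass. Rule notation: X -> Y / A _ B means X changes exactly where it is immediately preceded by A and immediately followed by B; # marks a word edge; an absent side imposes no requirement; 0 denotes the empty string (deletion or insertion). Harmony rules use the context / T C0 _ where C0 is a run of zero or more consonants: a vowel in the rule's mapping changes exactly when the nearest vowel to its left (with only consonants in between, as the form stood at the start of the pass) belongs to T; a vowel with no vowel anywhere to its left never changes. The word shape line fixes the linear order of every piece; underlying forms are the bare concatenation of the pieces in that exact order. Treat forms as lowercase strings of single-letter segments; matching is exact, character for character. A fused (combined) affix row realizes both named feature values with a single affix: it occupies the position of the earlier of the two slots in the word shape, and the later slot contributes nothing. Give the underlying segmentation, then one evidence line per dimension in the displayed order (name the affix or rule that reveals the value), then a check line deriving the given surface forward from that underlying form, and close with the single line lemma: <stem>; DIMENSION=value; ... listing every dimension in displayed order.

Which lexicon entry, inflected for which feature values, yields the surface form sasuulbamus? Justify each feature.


underlying: sasu-il-ba-mus
CLASS=ib - signalled by the affix -ba
KEL=ta - signalled by the affix -mus
CASE=ol - signalled by the affix -il
check: sasuilbamus -> sasuilbamus -> sasuilbamus -> sasuilbamus -> sasuulbamus
lemma: sasu; CLASS=ib; KEL=ta; CASE=ol


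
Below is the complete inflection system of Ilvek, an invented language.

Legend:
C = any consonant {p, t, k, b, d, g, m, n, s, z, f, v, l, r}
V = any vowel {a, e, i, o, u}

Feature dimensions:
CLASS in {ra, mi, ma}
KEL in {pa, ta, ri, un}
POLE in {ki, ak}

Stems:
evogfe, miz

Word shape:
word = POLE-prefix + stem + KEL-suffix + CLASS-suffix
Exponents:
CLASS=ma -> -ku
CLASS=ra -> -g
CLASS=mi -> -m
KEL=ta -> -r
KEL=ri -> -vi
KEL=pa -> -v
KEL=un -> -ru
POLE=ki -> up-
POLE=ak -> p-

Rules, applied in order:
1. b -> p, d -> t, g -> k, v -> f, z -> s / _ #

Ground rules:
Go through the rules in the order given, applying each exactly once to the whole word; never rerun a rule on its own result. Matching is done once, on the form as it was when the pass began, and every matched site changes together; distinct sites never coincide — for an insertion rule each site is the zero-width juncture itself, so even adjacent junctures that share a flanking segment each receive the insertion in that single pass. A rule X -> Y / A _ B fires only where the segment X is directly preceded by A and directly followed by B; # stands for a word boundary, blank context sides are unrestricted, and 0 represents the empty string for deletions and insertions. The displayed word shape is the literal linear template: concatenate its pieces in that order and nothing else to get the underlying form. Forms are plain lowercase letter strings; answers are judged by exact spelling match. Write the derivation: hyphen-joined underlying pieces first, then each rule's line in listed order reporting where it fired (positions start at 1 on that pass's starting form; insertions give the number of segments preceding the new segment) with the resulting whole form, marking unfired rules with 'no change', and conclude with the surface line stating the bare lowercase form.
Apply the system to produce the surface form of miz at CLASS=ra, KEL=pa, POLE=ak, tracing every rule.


underlying: p-miz-v-g
1. b -> p, d -> t, g -> k, v -> f, z -> s / _ #: fires at position(s) 6: pmizvk
surface: pmizvk


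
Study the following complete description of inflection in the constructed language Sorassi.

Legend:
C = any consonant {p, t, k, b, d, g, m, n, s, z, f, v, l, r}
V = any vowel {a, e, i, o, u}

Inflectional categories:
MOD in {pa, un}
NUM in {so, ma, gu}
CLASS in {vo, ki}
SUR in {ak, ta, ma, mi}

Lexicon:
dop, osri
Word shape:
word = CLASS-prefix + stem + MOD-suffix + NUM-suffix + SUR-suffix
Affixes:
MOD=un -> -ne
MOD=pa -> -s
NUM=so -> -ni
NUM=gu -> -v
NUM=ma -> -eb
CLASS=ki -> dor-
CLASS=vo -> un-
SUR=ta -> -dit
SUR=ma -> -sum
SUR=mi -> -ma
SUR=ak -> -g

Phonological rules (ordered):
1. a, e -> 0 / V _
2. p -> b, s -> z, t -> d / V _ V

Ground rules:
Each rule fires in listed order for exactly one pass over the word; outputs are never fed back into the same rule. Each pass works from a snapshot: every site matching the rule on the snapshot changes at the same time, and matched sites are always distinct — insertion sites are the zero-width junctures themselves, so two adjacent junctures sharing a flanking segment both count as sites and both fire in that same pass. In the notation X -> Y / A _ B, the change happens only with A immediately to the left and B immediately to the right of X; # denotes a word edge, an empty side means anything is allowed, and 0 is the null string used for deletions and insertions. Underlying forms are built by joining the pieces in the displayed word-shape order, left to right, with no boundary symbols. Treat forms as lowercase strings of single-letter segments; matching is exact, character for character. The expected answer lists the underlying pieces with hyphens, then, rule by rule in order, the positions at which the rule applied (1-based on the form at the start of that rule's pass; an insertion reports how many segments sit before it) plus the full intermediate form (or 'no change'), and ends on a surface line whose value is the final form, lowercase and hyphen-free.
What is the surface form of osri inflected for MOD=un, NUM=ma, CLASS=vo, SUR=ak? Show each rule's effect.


underlying: un-osri-ne-eb-g
1. a, e -> 0 / V _: fires at position(s) 9: unosrinebg
2. p -> b, s -> z, t -> d / V _ V: no change
surface: unosrinebg


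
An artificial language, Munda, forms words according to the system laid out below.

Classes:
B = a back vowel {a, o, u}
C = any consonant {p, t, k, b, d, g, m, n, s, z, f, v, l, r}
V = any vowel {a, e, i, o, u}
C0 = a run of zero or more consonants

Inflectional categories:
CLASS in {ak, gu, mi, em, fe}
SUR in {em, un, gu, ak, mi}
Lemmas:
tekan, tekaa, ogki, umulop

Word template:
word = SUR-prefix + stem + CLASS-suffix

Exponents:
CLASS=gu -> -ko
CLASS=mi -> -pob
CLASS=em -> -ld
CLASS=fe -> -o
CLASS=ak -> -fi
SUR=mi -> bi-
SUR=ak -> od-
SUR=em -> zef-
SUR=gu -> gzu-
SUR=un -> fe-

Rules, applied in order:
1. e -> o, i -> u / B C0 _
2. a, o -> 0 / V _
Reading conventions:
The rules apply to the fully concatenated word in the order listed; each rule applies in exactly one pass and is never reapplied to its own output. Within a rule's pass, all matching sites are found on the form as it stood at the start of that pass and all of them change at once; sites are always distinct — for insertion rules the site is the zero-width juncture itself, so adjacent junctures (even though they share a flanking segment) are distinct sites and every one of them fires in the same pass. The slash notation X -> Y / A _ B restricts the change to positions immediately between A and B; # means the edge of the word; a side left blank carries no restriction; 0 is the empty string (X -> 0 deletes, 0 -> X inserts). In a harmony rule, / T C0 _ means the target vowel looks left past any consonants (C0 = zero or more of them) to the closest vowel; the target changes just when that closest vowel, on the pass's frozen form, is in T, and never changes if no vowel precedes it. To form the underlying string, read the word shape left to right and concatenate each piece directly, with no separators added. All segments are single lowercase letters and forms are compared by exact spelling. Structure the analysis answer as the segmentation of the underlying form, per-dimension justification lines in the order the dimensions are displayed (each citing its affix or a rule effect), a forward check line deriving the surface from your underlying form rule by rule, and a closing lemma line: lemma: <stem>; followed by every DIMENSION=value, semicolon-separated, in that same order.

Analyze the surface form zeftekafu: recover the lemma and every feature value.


underlying: zef-tekaa-fi
CLASS=ak - signalled by the affix -fi
SUR=em - signalled by the affix zef-
check: zeftekaafi -> zeftekaafu -> zeftekafu
lemma: tekaa; CLASS=ak; SUR=em


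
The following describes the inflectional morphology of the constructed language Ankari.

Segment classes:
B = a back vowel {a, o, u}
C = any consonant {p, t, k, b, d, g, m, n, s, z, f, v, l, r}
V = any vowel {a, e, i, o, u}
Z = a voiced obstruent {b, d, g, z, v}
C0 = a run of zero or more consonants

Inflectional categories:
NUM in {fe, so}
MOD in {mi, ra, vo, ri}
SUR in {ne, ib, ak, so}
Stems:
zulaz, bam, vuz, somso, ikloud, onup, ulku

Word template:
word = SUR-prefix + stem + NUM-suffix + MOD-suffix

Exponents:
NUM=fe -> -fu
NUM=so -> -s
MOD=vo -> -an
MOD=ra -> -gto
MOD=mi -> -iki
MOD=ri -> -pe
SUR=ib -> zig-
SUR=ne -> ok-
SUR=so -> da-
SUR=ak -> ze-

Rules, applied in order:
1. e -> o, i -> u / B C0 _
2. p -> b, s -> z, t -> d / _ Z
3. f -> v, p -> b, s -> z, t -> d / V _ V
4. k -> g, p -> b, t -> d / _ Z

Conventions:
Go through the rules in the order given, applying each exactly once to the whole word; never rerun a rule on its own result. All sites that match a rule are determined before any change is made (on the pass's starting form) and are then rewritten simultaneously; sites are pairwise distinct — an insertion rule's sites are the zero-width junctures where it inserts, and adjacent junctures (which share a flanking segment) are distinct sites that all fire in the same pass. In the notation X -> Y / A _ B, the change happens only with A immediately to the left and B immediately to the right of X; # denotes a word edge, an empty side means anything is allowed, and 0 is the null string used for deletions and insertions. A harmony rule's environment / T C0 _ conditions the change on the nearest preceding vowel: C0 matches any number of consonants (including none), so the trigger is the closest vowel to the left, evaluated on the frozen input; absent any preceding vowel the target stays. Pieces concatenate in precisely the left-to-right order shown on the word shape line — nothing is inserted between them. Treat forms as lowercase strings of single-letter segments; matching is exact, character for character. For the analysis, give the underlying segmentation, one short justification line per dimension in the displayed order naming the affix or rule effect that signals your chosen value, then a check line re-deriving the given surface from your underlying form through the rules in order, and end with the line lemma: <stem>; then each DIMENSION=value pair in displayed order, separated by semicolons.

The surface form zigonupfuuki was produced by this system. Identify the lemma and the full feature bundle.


underlying: zig-onup-fu-iki
NUM=fe - signalled by the affix -fu
MOD=mi - signalled by the affix -iki
SUR=ib - signalled by the affix zig-
check: zigonupfuiki -> zigonupfuuki -> zigonupfuuki -> zigonupfuuki -> zigonupfuuki
lemma: onup; NUM=fe; MOD=mi; SUR=ib


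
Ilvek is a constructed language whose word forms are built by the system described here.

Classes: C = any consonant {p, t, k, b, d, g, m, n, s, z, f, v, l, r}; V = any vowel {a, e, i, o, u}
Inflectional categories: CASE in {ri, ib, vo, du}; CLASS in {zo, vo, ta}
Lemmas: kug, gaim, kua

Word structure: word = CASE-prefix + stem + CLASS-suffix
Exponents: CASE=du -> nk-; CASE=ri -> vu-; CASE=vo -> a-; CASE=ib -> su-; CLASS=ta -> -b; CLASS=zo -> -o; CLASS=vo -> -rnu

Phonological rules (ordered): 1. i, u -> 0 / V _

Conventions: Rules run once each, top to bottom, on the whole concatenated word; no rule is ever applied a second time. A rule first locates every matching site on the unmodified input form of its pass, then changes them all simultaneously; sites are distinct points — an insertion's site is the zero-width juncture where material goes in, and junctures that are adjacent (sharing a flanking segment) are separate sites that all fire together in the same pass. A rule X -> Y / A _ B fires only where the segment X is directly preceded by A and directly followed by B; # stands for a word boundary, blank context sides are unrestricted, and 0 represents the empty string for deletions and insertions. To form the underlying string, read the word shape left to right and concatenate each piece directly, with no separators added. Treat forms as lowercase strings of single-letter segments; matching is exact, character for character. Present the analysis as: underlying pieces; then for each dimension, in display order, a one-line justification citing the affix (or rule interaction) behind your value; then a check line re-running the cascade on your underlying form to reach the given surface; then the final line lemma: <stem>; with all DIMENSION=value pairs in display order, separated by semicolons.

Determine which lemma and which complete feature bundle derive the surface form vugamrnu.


underlying: vu-gaim-rnu
CASE=ri - signalled by the affix vu-
CLASS=vo - signalled by the affix -rnu
check: vugaimrnu -> vugamrnu
lemma: gaim; CASE=ri; CLASS=vo


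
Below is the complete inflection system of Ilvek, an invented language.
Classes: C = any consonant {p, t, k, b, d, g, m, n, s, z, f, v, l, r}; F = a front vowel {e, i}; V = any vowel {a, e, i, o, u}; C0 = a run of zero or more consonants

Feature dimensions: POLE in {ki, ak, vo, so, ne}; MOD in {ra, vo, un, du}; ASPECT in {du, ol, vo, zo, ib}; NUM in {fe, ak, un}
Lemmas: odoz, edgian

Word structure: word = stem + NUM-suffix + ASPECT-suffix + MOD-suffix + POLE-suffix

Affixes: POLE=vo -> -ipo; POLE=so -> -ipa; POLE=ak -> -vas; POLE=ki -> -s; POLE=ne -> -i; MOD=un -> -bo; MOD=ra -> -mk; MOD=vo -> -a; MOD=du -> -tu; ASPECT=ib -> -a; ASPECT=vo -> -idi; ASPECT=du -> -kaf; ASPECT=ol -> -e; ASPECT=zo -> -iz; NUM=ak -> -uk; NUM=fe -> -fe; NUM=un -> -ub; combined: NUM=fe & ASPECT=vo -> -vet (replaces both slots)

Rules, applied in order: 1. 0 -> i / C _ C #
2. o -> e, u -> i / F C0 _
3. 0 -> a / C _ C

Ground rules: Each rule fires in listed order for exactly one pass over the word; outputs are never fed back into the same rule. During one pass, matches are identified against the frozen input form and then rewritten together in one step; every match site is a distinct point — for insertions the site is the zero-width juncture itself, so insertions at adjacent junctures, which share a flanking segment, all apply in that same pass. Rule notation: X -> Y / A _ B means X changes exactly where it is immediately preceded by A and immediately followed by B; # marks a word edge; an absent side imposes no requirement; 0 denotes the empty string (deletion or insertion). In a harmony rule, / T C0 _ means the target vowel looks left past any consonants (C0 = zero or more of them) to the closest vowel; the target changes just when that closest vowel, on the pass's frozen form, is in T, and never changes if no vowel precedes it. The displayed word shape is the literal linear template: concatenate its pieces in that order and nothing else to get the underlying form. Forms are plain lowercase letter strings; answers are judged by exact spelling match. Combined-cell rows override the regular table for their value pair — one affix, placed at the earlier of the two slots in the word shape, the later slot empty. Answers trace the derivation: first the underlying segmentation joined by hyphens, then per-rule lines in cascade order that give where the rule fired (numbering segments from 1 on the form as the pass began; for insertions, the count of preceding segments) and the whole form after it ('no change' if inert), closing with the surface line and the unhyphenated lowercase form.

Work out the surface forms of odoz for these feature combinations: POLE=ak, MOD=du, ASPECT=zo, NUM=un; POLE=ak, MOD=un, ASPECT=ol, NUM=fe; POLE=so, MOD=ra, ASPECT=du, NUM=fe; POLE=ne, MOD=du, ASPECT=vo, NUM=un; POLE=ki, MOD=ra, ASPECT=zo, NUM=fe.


cell POLE=ak, MOD=du, ASPECT=zo, NUM=un:
underlying: odoz-ub-iz-tu-vas
1. 0 -> i / C _ C #: no change
2. o -> e, u -> i / F C0 _: fires at position(s) 10: odozubiztivas
3. 0 -> a / C _ C: inserts after position(s) 8: odozubizativas
surface: odozubizativas

cell POLE=ak, MOD=un, ASPECT=ol, NUM=fe:
underlying: odoz-fe-e-bo-vas
1. 0 -> i / C _ C #: no change
2. o -> e, u -> i / F C0 _: fires at position(s) 9: odozfeebevas
3. 0 -> a / C _ C: inserts after position(s) 4: odozafeebevas
surface: odozafeebevas

cell POLE=so, MOD=ra, ASPECT=du, NUM=fe:
underlying: odoz-fe-kaf-mk-ipa
1. 0 -> i / C _ C #: no change
2. o -> e, u -> i / F C0 _: no change
3. 0 -> a / C _ C: inserts after position(s) 4, 9, 10: odozafekafamakipa
surface: odozafekafamakipa

cell POLE=ne, MOD=du, ASPECT=vo, NUM=un:
underlying: odoz-ub-idi-tu-i
1. 0 -> i / C _ C #: no change
2. o -> e, u -> i / F C0 _: fires at position(s) 11: odozubiditii
3. 0 -> a / C _ C: no change
surface: odozubiditii

cell POLE=ki, MOD=ra, ASPECT=zo, NUM=fe:
underlying: odoz-fe-iz-mk-s
1. 0 -> i / C _ C #: inserts after position(s) 10: odozfeizmkis
2. o -> e, u -> i / F C0 _: no change
3. 0 -> a / C _ C: inserts after position(s) 4, 8, 9: odozafeizamakis
surface: odozafeizamakis


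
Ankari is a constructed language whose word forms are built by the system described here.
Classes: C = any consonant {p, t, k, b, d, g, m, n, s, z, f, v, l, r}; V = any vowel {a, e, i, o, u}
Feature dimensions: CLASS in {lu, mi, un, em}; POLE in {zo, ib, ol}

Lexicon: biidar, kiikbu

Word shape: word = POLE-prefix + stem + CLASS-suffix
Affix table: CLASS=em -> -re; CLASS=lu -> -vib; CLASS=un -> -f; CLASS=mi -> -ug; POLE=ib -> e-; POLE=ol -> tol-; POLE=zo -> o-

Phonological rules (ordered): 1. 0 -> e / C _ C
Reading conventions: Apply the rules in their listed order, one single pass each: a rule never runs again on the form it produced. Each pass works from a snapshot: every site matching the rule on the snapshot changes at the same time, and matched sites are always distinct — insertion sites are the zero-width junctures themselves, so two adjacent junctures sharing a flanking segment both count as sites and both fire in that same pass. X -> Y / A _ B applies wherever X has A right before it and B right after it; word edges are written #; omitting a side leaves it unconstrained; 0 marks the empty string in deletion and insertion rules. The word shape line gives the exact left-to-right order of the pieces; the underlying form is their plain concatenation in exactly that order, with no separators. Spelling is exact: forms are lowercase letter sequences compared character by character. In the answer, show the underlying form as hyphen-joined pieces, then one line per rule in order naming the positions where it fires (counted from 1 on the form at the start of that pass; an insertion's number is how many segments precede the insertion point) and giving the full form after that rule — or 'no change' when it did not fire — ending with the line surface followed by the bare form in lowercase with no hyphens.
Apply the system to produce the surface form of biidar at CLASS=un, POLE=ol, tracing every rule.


underlying: tol-biidar-f
1. 0 -> e / C _ C: inserts after position(s) 3, 9: tolebiidaref
surface: tolebiidaref


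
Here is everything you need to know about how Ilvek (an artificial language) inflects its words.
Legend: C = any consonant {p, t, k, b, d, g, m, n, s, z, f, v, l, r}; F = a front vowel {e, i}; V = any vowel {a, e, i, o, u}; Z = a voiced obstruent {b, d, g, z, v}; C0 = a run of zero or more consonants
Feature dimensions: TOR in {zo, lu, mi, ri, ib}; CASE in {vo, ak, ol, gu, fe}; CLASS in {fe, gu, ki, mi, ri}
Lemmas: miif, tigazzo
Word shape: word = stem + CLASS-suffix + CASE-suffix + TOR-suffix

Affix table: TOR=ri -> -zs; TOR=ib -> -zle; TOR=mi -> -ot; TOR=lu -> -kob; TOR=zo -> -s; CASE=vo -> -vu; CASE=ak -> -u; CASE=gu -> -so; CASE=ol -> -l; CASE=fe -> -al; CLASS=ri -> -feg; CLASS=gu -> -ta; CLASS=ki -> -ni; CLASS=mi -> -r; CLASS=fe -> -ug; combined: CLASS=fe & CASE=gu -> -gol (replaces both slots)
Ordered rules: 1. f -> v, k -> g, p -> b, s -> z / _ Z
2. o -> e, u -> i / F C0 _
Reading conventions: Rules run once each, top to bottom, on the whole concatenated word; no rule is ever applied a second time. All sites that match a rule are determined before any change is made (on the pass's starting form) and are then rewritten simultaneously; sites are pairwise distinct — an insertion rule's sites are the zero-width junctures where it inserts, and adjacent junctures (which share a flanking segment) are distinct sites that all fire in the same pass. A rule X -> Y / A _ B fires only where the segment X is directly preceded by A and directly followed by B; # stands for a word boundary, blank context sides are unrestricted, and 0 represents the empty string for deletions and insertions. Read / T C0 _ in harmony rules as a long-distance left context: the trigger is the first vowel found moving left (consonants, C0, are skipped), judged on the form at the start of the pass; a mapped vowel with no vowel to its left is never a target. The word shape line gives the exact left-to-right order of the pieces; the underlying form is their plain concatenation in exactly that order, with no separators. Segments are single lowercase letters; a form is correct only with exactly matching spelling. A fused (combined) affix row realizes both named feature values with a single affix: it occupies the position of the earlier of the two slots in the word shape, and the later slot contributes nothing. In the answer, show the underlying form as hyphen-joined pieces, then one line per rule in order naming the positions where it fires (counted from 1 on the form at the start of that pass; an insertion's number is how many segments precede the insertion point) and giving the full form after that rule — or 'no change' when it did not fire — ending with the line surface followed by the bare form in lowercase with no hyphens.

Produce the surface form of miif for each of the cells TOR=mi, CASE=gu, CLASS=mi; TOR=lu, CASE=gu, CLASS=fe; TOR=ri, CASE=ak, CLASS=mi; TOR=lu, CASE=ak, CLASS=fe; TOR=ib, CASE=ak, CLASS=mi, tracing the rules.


cell TOR=mi, CASE=gu, CLASS=mi:
underlying: miif-r-so-ot
1. f -> v, k -> g, p -> b, s -> z / _ Z: no change
2. o -> e, u -> i / F C0 _: fires at position(s) 7: miifrseot
surface: miifrseot

cell TOR=lu, CASE=gu, CLASS=fe:
underlying: miif-gol-kob
1. f -> v, k -> g, p -> b, s -> z / _ Z: fires at position(s) 4: miivgolkob
2. o -> e, u -> i / F C0 _: fires at position(s) 6: miivgelkob
surface: miivgelkob

cell TOR=ri, CASE=ak, CLASS=mi:
underlying: miif-r-u-zs
1. f -> v, k -> g, p -> b, s -> z / _ Z: no change
2. o -> e, u -> i / F C0 _: fires at position(s) 6: miifrizs
surface: miifrizs

cell TOR=lu, CASE=ak, CLASS=fe:
underlying: miif-ug-u-kob
1. f -> v, k -> g, p -> b, s -> z / _ Z: no change
2. o -> e, u -> i / F C0 _: fires at position(s) 5: miifigukob
surface: miifigukob

cell TOR=ib, CASE=ak, CLASS=mi:
underlying: miif-r-u-zle
1. f -> v, k -> g, p -> b, s -> z / _ Z: no change
2. o -> e, u -> i / F C0 _: fires at position(s) 6: miifrizle
surface: miifrizle


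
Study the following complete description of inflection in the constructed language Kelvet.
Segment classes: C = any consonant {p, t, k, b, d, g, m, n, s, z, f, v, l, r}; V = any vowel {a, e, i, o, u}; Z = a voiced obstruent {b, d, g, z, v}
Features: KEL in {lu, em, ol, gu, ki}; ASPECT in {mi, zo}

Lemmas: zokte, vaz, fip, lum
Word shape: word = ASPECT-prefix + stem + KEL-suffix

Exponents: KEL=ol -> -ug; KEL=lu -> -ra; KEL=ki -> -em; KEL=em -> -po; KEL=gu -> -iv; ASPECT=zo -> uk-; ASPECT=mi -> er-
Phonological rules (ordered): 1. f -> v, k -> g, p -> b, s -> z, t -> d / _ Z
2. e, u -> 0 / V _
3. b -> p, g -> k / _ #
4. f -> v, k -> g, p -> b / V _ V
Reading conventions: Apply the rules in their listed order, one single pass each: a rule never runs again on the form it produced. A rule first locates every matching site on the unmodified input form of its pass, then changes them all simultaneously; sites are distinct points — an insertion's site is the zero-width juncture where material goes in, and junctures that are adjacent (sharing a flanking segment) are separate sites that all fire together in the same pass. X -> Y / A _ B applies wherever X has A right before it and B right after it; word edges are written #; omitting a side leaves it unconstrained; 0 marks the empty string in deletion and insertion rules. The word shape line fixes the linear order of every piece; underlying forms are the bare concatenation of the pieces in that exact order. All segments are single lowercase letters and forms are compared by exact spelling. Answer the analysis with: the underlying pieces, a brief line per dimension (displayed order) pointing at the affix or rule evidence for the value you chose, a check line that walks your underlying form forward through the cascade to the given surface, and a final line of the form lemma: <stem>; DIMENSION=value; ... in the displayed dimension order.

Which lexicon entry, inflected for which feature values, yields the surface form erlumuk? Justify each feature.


underlying: er-lum-ug
KEL=ol - signalled by the affix -ug
ASPECT=mi - signalled by the affix er-
check: erlumug -> erlumug -> erlumug -> erlumuk -> erlumuk
lemma: lum; KEL=ol; ASPECT=mi


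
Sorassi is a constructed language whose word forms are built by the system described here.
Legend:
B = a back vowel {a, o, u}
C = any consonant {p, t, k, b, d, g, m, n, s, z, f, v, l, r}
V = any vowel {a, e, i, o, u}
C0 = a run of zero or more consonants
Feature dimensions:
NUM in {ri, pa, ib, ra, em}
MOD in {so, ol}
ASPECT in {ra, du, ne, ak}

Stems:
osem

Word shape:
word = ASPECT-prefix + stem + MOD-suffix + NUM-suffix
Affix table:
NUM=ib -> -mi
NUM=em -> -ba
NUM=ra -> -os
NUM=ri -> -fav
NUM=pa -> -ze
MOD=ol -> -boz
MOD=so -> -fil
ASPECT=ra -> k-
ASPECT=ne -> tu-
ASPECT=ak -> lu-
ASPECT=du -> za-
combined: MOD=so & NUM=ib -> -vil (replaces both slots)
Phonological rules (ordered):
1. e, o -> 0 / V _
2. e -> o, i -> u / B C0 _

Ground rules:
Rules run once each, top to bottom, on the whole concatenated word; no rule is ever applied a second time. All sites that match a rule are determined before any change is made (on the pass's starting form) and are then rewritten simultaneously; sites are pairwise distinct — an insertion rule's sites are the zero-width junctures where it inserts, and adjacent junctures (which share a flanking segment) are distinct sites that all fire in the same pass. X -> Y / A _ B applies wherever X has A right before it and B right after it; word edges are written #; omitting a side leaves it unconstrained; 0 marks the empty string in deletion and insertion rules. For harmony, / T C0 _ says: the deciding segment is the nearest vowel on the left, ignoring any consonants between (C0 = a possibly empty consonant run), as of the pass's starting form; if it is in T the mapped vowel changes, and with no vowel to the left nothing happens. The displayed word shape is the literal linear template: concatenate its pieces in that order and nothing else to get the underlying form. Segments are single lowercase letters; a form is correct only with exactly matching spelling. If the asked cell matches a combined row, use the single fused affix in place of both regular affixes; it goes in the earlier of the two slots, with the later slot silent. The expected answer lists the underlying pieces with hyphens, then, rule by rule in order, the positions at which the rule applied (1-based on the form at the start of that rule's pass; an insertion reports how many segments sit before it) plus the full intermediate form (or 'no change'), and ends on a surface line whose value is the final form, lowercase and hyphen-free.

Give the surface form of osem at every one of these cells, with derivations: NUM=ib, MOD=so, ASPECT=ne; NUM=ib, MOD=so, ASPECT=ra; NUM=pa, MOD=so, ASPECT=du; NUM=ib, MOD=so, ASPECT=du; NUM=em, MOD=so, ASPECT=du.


cell NUM=ib, MOD=so, ASPECT=ne:
underlying: tu-osem-vil
1. e, o -> 0 / V _: fires at position(s) 3: tusemvil
2. e -> o, i -> u / B C0 _: fires at position(s) 4: tusomvil
surface: tusomvil

cell NUM=ib, MOD=so, ASPECT=ra:
underlying: k-osem-vil
1. e, o -> 0 / V _: no change
2. e -> o, i -> u / B C0 _: fires at position(s) 4: kosomvil
surface: kosomvil

cell NUM=pa, MOD=so, ASPECT=du:
underlying: za-osem-fil-ze
1. e, o -> 0 / V _: fires at position(s) 3: zasemfilze
2. e -> o, i -> u / B C0 _: fires at position(s) 4: zasomfilze
surface: zasomfilze

cell NUM=ib, MOD=so, ASPECT=du:
underlying: za-osem-vil
1. e, o -> 0 / V _: fires at position(s) 3: zasemvil
2. e -> o, i -> u / B C0 _: fires at position(s) 4: zasomvil
surface: zasomvil

cell NUM=em, MOD=so, ASPECT=du:
underlying: za-osem-fil-ba
1. e, o -> 0 / V _: fires at position(s) 3: zasemfilba
2. e -> o, i -> u / B C0 _: fires at position(s) 4: zasomfilba
surface: zasomfilba
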